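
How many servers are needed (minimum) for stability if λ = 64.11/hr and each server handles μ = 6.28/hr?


Stability requires cμ > λ ⇔ c > λ/μ.
λ/μ = 64.11/6.28 = 10.2086
Minimum integer c = ⌊10.2086⌋ + 1 = 11
Check: 11·6.28 = 69.08 > 64.11, while 10·6.28 = 62.80 ≤ 64.11

Final: 11 servers


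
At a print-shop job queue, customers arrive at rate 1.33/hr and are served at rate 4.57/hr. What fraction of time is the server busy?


ρ = λ/μ = 1.33/4.57 = 0.2910

Final: 0.2910


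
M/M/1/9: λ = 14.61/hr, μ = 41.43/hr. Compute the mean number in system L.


ρ = 14.61/41.43 = 0.3526
L = ρ[1 − (K+1)ρ^K + Kρ^(K+1)] / [(1−ρ)(1−ρ^(K+1))]
Numerator: 0.3526·(1 − 10·0.00008434 + 9·0.00002974) = 0.352440
Denominator: (0.6474)·(0.999970) = 0.647338
L = 0.352440/0.647338 = 0.5444

Final: 0.5444


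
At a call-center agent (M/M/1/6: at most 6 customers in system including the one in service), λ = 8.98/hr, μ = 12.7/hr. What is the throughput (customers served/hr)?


ρ = 0.7071; P_K = (1−ρ)ρ^6/(1−ρ^7) = 0.040157
λ_eff = λ(1 − P_K) = 8.98·(1 − 0.040157) = 8.98·0.959843 = 8.6194 /hr

Final: 8.6194 /hr


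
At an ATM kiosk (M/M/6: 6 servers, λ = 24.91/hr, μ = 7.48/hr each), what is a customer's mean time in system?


a = 3.3302; ρ = 0.5550; P₀ = 0.034690
Lq = P₀·a^c·ρ/(c!(1−ρ)²) = 0.18424
Wq = Lq/λ = 0.18424/24.91 = 0.007396 hr
W = Wq + 1/μ = 0.007396 + 0.13369 = 0.14109 hr

Final: 0.14109 hr


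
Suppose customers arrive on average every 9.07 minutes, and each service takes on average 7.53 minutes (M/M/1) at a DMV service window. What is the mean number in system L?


λ = 60/9.07 = 6.6152 /hr
μ = 60/7.53 = 7.9681 /hr
ρ = λ/μ = 6.6152/7.9681 = 0.8302
L = ρ/(1−ρ) = 0.8302/0.1698 = 4.8896

Final: 4.8896


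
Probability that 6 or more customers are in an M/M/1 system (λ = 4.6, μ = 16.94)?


ρ = 4.6/16.94 = 0.2715
P(N ≥ n) = ρ^n = 0.2715^6 = 0.0004009

Final: 0.0004009


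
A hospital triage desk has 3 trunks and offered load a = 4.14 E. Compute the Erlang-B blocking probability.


B(c,a) = (a^c/c!) / Σ_{k=0}^{c} a^k/k!
a^3/3! = 11.826324
Σ terms (k=0..3): 1.00000 + 4.14000 + 8.56980 + 11.82632 = 25.536124
B = 11.826324/25.536124 = 0.463121

Final: 0.463121


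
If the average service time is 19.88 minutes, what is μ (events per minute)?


μ = 1/(service time) in consistent units.
1 minute = 1 min, so μ = 1/19.88 = 0.05030 per minute

Final: 0.05030 /min


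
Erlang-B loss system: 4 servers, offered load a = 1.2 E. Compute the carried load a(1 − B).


B(4,1.2) = 0.026226 (Erlang-B)
Carried load = a(1 − B) = 1.2·(1 − 0.026226) = 1.2·0.973774 = 1.1685 E

Final: 1.1685 Erlangs


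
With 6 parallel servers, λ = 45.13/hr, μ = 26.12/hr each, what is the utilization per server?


ρ = λ/(cμ) = 45.13/(6·26.12) = 45.13/156.72 = 0.2880

Final: 0.2880


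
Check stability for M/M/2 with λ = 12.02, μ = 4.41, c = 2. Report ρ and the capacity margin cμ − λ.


Total capacity cμ = 2·4.41 = 8.82/hr
ρ = λ/(cμ) = 12.02/8.82 = 1.3628
Stable ⇔ ρ < 1: NO
Spare capacity = cμ − λ = 8.82 − 12.02 = -3.20/hr

Final: ρ = 1.3628; unstable; margin = -3.20/hr


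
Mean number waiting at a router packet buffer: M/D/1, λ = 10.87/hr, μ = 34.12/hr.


ρ = 10.87/34.12 = 0.3186
M/D/1: Lq = ρ²/(2(1−ρ)) = 0.1015/(2·0.6814) = 0.07447

Final: 0.07447


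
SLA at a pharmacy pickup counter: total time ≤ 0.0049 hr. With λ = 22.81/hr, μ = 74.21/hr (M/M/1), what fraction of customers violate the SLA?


W ~ Exponential(μ−λ) for M/M/1.
μ − λ = 74.21 − 22.81 = 51.4000
P(W > t) = e^{−(μ−λ)t} = e^{−0.2519} = 0.777354

Final: 0.777354


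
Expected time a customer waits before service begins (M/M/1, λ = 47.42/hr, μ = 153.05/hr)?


ρ = 47.42/153.05 = 0.3098
Wq = ρ/(μ−λ) = 0.3098/(153.05 − 47.42) = 0.3098/105.63 = 0.002933 hr

Final: 0.002933 hr


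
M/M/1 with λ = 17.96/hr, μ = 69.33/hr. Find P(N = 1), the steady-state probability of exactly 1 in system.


ρ = 17.96/69.33 = 0.2591
P_n = (1−ρ)·ρ^n = (1 − 0.2591)·0.2591^1 = 0.7409·0.259051 = 0.191944

Final: 0.191944


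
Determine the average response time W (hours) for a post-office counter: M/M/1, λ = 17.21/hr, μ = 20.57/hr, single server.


W = 1/(μ−λ) = 1/(20.57 − 17.21) = 1/3.36 = 0.2976 hr

Final: 0.2976 hr


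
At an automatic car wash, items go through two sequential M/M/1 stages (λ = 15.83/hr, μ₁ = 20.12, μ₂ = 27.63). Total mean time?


Each node sees arrival rate λ = 15.83/hr (tandem ⇒ throughput preserved).
W₁ = 1/(μ₁−λ) = 1/(20.12−15.83) = 0.23310 hr
W₂ = 1/(μ₂−λ) = 1/(27.63−15.83) = 0.08475 hr
W_total = W₁ + W₂ = 0.23310 + 0.08475 = 0.31785 hr

Final: 0.31785 hr


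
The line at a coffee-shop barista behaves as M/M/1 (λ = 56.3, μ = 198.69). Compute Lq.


ρ = 56.3/198.69 = 0.2834
Lq = ρ²/(1−ρ) = 0.08029/0.7166 = 0.1120

Final: 0.1120


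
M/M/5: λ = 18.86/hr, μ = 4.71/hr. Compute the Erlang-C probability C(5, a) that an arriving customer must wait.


a = λ/μ = 4.0042; ρ = a/5 = 0.8008
P₀ = 0.012901 (from M/M/c formula)
C(c,a) = [a^c/(c!(1−ρ))]·P₀ = [1029.44680/(120·0.1992)]·0.012901
= 43.07653·0.012901 = 0.555751

Final: 0.555751


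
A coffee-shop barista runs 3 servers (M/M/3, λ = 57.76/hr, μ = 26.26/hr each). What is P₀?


a = λ/μ = 57.76/26.26 = 2.1995; ρ = a/c = 0.7332
Σ_{k=0}^{2} a^k/k! (terms k=0..2) = 1.00000 + 2.19954 + 2.41899 = 5.61854
Tail: a^3/(3!(1−ρ)) = 10.64137/(6·0.2668) = 6.64706
P₀ = 1/(5.61854 + 6.64706) = 1/12.26559 = 0.081529

Final: 0.081529


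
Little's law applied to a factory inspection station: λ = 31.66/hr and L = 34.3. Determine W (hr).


W = L/λ = 34.3/31.66 = 1.0834 hr

Final: 1.0834 hr


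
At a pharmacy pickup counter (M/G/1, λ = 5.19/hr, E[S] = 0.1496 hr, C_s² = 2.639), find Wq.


ρ = λ·E[S] = 5.19·0.1496 = 0.7764
E[S²] = E[S]²(1+C_s²) = 0.1496²·(1+2.639) = 0.081441
Wq = λ·E[S²]/(2(1−ρ)) = 5.19·0.081441/(2·0.2236) = 0.94527 hr

Final: 0.94527 hr


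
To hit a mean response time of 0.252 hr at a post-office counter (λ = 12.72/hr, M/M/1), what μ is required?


W = 1/(μ−λ) ⇒ μ − λ = 1/W = 1/0.252 = 3.9683
μ = λ + 1/W = 12.72 + 3.9683 = 16.6883 per hr

Final: 16.6883 /hr


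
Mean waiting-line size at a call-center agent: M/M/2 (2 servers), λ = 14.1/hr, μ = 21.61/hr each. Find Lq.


a = λ/μ = 0.6525; ρ = a/2 = 0.3262
P₀ = 0.508025
Lq = P₀·a^c·ρ / (c!·(1−ρ)²) = 0.508025·0.42572·0.3262/(2·0.45396)
= 0.07772

Final: 0.07772


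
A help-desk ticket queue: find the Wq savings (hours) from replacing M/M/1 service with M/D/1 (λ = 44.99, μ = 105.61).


ρ = 44.99/105.61 = 0.4260
Wq(M/M/1) = ρ/(μ−λ) = 0.4260/60.62 = 0.007027 hr
Wq(M/D/1) = ρ/(2(μ−λ)) = 0.003514 hr
Savings = 0.007027 − 0.003514 = 0.003514 hr

Final: 0.003514 hr


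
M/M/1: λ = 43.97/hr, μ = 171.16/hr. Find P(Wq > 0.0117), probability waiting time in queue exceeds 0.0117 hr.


ρ = 43.97/171.16 = 0.2569
P(Wq > t) = ρ·e^{−(μ−λ)t} = 0.2569·e^{−1.4881}
= 0.2569·0.225796 = 0.058006

Final: 0.058006


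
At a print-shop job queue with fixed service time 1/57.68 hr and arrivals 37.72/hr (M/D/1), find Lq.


ρ = 37.72/57.68 = 0.6540
M/D/1: Lq = ρ²/(2(1−ρ)) = 0.4277/(2·0.3460) = 0.61791

Final: 0.61791


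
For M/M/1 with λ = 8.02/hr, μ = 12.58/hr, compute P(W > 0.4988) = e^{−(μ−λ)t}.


W ~ Exponential(μ−λ) for M/M/1.
μ − λ = 12.58 − 8.02 = 4.5600
P(W > t) = e^{−(μ−λ)t} = e^{−2.2745} = 0.102845

Final: 0.102845


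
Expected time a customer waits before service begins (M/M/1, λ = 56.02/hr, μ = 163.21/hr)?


ρ = 56.02/163.21 = 0.3432
Wq = ρ/(μ−λ) = 0.3432/(163.21 − 56.02) = 0.3432/107.19 = 0.003202 hr

Final: 0.003202 hr


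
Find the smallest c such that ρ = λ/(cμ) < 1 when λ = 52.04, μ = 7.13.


Stability requires cμ > λ ⇔ c > λ/μ.
λ/μ = 52.04/7.13 = 7.2987
Minimum integer c = ⌊7.2987⌋ + 1 = 8
Check: 8·7.13 = 57.04 > 52.04, while 7·7.13 = 49.91 ≤ 52.04

Final: 8 servers


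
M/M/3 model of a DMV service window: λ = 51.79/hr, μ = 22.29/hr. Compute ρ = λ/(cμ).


ρ = λ/(cμ) = 51.79/(3·22.29) = 51.79/66.87 = 0.7745

Final: 0.7745


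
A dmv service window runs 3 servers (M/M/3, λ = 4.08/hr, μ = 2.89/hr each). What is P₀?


a = λ/μ = 4.08/2.89 = 1.4118; ρ = a/c = 0.4706
Σ_{k=0}^{2} a^k/k! (terms k=0..2) = 1.00000 + 1.41176 + 0.99654 = 3.40830
Tail: a^3/(3!(1−ρ)) = 2.81376/(6·0.5294) = 0.88581
P₀ = 1/(3.40830 + 0.88581) = 1/4.29412 = 0.232877

Final: 0.232877


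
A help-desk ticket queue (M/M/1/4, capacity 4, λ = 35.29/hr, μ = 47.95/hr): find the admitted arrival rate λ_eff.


ρ = 0.7360; P_K = (1−ρ)ρ^4/(1−ρ^5) = 0.098797
λ_eff = λ(1 − P_K) = 35.29·(1 − 0.098797) = 35.29·0.901203 = 31.8035 /hr

Final: 31.8035 /hr


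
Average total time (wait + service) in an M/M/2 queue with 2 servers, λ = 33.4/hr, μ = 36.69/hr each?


a = 0.9103; ρ = 0.4552; P₀ = 0.374415
Lq = P₀·a^c·ρ/(c!(1−ρ)²) = 0.23788
Wq = Lq/λ = 0.23788/33.4 = 0.007122 hr
W = Wq + 1/μ = 0.007122 + 0.02726 = 0.03438 hr

Final: 0.03438 hr


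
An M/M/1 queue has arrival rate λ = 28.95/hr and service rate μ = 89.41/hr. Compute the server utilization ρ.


ρ = λ/μ = 28.95/89.41 = 0.3238

Final: 0.3238


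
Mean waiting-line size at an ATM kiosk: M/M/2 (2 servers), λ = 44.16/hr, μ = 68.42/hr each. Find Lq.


a = λ/μ = 0.6454; ρ = a/2 = 0.3227
P₀ = 0.512044
Lq = P₀·a^c·ρ / (c!·(1−ρ)²) = 0.512044·0.41657·0.3227/(2·0.45872)
= 0.07503

Final: 0.07503


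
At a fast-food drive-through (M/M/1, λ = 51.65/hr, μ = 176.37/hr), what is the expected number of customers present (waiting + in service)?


ρ = λ/μ = 51.65/176.37 = 0.2929
L = ρ/(1−ρ) = 0.2929/(1 − 0.2929) = 0.2929/0.7071 = 0.4141

Final: 0.4141


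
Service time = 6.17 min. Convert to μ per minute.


μ = 1/(service time) in consistent units.
1 minute = 1 min, so μ = 1/6.17 = 0.1621 per minute

Final: 0.1621 /min


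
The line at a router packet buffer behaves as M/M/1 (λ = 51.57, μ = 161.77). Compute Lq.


ρ = 51.57/161.77 = 0.3188
Lq = ρ²/(1−ρ) = 0.1016/0.6812 = 0.1492

Final: 0.1492


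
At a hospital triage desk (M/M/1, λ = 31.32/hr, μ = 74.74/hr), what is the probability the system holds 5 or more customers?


ρ = 31.32/74.74 = 0.4191
P(N ≥ n) = ρ^n = 0.4191^5 = 0.012922

Final: 0.012922


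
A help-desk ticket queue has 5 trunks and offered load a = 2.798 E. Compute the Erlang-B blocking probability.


B(c,a) = (a^c/c!) / Σ_{k=0}^{c} a^k/k!
a^5/5! = 1.429083
Σ terms (k=0..5): 1.00000 + 2.79800 + 3.91440 + 3.65083 + 2.55376 + 1.42908 = 15.346074
B = 1.429083/15.346074 = 0.093124

Final: 0.093124


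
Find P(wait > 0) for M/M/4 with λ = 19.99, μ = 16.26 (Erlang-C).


a = λ/μ = 1.2294; ρ = a/4 = 0.3073
P₀ = 0.291357 (from M/M/c formula)
C(c,a) = [a^c/(c!(1−ρ))]·P₀ = [2.28438/(24·0.6927)]·0.291357
= 0.13742·0.291357 = 0.040038

Final: 0.040038


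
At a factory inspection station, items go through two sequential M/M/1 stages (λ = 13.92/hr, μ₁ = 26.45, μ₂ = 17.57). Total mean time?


Each node sees arrival rate λ = 13.92/hr (tandem ⇒ throughput preserved).
W₁ = 1/(μ₁−λ) = 1/(26.45−13.92) = 0.07981 hr
W₂ = 1/(μ₂−λ) = 1/(17.57−13.92) = 0.27397 hr
W_total = W₁ + W₂ = 0.07981 + 0.27397 = 0.35378 hr

Final: 0.35378 hr


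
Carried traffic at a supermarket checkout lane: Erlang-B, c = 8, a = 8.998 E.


B(8,8.998) = 0.289055 (Erlang-B)
Carried load = a(1 − B) = 8.998·(1 − 0.289055) = 8.998·0.710945 = 6.3971 E

Final: 6.3971 Erlangs


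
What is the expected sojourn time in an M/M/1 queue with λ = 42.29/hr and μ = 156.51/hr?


W = 1/(μ−λ) = 1/(156.51 − 42.29) = 1/114.22 = 0.008755 hr

Final: 0.008755 hr


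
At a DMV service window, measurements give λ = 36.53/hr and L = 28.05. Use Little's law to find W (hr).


W = L/λ = 28.05/36.53 = 0.7679 hr

Final: 0.7679 hr


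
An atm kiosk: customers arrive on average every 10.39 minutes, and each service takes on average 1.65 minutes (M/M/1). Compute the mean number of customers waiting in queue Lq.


λ = 60/10.39 = 5.7748 /hr
μ = 60/1.65 = 36.3636 /hr
ρ = λ/μ = 5.7748/36.3636 = 0.1588
Lq = ρ²/(1−ρ) = 0.02522/0.8412 = 0.02998

Final: 0.02998


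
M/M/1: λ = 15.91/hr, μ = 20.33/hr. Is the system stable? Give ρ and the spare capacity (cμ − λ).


Total capacity cμ = 1·20.33 = 20.33/hr
ρ = λ/(cμ) = 15.91/20.33 = 0.7826
Stable ⇔ ρ < 1: YES
Spare capacity = cμ − λ = 20.33 − 15.91 = 4.42/hr

Final: ρ = 0.7826; stable; margin = 4.42/hr


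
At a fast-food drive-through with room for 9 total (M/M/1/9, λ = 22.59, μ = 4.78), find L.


ρ = 22.59/4.78 = 4.7259
L = ρ[1 − (K+1)ρ^K + Kρ^(K+1)] / [(1−ρ)(1−ρ^(K+1))]
Numerator: 4.7259·(1 − 10·1175966.658930 + 9·5557549.545028) = 180806391.702351
Denominator: (-3.7259)·(-5557548.545028) = 20707100.331996
L = 180806391.702351/20707100.331996 = 8.7316

Final: 8.7316


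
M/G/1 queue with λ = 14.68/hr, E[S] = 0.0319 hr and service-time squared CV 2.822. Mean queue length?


ρ = λ·E[S] = 14.68·0.0319 = 0.4683
Lq = ρ²(1+C_s²)/(2(1−ρ)) = 0.2193·(1+2.822)/(2·0.5317)
= 0.2193·3.8220/1.0634 = 0.78817

Final: 0.78817


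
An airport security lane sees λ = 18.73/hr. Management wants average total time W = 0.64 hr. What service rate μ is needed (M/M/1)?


W = 1/(μ−λ) ⇒ μ − λ = 1/W = 1/0.64 = 1.5625
μ = λ + 1/W = 18.73 + 1.5625 = 20.2925 per hr

Final: 20.2925 /hr


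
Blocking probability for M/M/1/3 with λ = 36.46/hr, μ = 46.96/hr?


ρ = λ/μ = 36.46/46.96 = 0.7764
P_K = (1−ρ)ρ^K/(1−ρ^(K+1)) = (0.2236·0.468021)/(1 − 0.363374)
= 0.104647/0.636626 = 0.164378

Final: 0.164378


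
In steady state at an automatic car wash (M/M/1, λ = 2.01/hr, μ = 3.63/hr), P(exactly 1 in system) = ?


ρ = 2.01/3.63 = 0.5537
P_n = (1−ρ)·ρ^n = (1 − 0.5537)·0.5537^1 = 0.4463·0.553719 = 0.247114

Final: 0.247114


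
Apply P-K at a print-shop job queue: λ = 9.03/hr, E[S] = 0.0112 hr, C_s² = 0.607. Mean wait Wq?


ρ = λ·E[S] = 9.03·0.0112 = 0.1011
E[S²] = E[S]²(1+C_s²) = 0.0112²·(1+0.607) = 0.0002016
Wq = λ·E[S²]/(2(1−ρ)) = 9.03·0.0002016/(2·0.8989) = 0.001013 hr

Final: 0.001013 hr


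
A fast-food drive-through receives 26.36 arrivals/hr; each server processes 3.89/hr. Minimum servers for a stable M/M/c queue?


Stability requires cμ > λ ⇔ c > λ/μ.
λ/μ = 26.36/3.89 = 6.7763
Minimum integer c = ⌊6.7763⌋ + 1 = 7
Check: 7·3.89 = 27.23 > 26.36, while 6·3.89 = 23.34 ≤ 26.36

Final: 7 servers


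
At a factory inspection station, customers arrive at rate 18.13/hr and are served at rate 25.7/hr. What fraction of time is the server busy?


ρ = λ/μ = 18.13/25.7 = 0.7054

Final: 0.7054


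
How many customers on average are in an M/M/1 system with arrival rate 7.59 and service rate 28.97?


ρ = λ/μ = 7.59/28.97 = 0.2620
L = ρ/(1−ρ) = 0.2620/(1 − 0.2620) = 0.2620/0.7380 = 0.3550

Final: 0.3550


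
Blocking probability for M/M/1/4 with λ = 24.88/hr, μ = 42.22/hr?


ρ = λ/μ = 24.88/42.22 = 0.5893
P_K = (1−ρ)ρ^K/(1−ρ^(K+1)) = (0.4107·0.120595)/(1 − 0.071066)
= 0.049529/0.928934 = 0.053318

Final: 0.053318


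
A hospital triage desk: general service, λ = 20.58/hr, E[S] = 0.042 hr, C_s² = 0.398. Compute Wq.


ρ = λ·E[S] = 20.58·0.042 = 0.8644
E[S²] = E[S]²(1+C_s²) = 0.042²·(1+0.398) = 0.002466
Wq = λ·E[S²]/(2(1−ρ)) = 20.58·0.002466/(2·0.1356) = 0.18708 hr

Final: 0.18708 hr


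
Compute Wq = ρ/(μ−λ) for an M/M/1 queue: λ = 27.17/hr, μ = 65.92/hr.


ρ = 27.17/65.92 = 0.4122
Wq = ρ/(μ−λ) = 0.4122/(65.92 − 27.17) = 0.4122/38.75 = 0.01064 hr

Final: 0.01064 hr


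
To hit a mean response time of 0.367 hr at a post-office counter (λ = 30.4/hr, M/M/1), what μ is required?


W = 1/(μ−λ) ⇒ μ − λ = 1/W = 1/0.367 = 2.7248
μ = λ + 1/W = 30.4 + 2.7248 = 33.1248 per hr

Final: 33.1248 /hr


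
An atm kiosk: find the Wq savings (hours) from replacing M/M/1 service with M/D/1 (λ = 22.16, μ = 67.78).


ρ = 22.16/67.78 = 0.3269
Wq(M/M/1) = ρ/(μ−λ) = 0.3269/45.62 = 0.007167 hr
Wq(M/D/1) = ρ/(2(μ−λ)) = 0.003583 hr
Savings = 0.007167 − 0.003583 = 0.003583 hr

Final: 0.003583 hr


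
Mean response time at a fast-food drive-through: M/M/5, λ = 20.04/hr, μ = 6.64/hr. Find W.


a = 3.0181; ρ = 0.6036; P₀ = 0.045713
Lq = P₀·a^c·ρ/(c!(1−ρ)²) = 0.36646
Wq = Lq/λ = 0.36646/20.04 = 0.01829 hr
W = Wq + 1/μ = 0.01829 + 0.15060 = 0.16889 hr

Final: 0.16889 hr


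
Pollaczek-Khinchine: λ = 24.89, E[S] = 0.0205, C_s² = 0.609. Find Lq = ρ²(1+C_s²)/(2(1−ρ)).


ρ = λ·E[S] = 24.89·0.0205 = 0.5102
Lq = ρ²(1+C_s²)/(2(1−ρ)) = 0.2603·(1+0.609)/(2·0.4898)
= 0.2603·1.6090/0.9795 = 0.42767

Final: 0.42767


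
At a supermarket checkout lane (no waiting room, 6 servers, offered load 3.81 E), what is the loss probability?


B(c,a) = (a^c/c!) / Σ_{k=0}^{c} a^k/k!
a^6/6! = 4.248321
Σ terms (k=0..6): 1.00000 + 3.81000 + 7.25805 + 9.21772 + 8.77988 + 6.69027 + 4.24832 = 41.004246
B = 4.248321/41.004246 = 0.103607

Final: 0.103607


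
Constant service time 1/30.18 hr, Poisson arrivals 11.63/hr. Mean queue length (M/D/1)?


ρ = 11.63/30.18 = 0.3854
M/D/1: Lq = ρ²/(2(1−ρ)) = 0.1485/(2·0.6146) = 0.12080

Final: 0.12080


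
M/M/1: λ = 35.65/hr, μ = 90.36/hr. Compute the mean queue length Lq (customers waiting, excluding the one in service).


ρ = 35.65/90.36 = 0.3945
Lq = ρ²/(1−ρ) = 0.1557/0.6055 = 0.2571

Final: 0.2571


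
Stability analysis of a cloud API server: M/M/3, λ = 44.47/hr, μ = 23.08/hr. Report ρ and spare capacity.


Total capacity cμ = 3·23.08 = 69.24/hr
ρ = λ/(cμ) = 44.47/69.24 = 0.6423
Stable ⇔ ρ < 1: YES
Spare capacity = cμ − λ = 69.24 − 44.47 = 24.77/hr

Final: ρ = 0.6423; stable; margin = 24.77/hr


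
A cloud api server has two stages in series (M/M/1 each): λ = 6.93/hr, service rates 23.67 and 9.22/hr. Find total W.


Each node sees arrival rate λ = 6.93/hr (tandem ⇒ throughput preserved).
W₁ = 1/(μ₁−λ) = 1/(23.67−6.93) = 0.05974 hr
W₂ = 1/(μ₂−λ) = 1/(9.22−6.93) = 0.43668 hr
W_total = W₁ + W₂ = 0.05974 + 0.43668 = 0.49642 hr

Final: 0.49642 hr


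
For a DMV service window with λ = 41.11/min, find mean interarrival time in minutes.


Mean interarrival time = 1/λ = 1/41.11 minute = 0.02432 minute
In minutes: 0.02432 × 1 = 0.02432 min

Final: 0.02432 min


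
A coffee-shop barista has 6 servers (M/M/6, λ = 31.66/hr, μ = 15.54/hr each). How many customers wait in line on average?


a = λ/μ = 2.0373; ρ = a/6 = 0.3396
P₀ = 0.130162
Lq = P₀·a^c·ρ / (c!·(1−ρ)²) = 0.130162·71.50878·0.3396/(720·0.43619)
= 0.01006

Final: 0.01006


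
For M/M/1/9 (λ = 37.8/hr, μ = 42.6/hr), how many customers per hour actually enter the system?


ρ = 0.8873; P_K = (1−ρ)ρ^9/(1−ρ^10) = 0.055090
λ_eff = λ(1 − P_K) = 37.8·(1 − 0.055090) = 37.8·0.944910 = 35.7176 /hr

Final: 35.7176 /hr


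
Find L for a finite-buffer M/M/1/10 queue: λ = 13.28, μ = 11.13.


ρ = 13.28/11.13 = 1.1932
L = ρ[1 − (K+1)ρ^K + Kρ^(K+1)] / [(1−ρ)(1−ρ^(K+1))]
Numerator: 1.1932·(1 − 11·5.848293 + 10·6.978017) = 7.694702
Denominator: (-0.1932)·(-5.978017) = 1.154783
L = 7.694702/1.154783 = 6.6633

Final: 6.6633


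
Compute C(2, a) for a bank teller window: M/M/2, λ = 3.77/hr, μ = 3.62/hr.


a = λ/μ = 1.0414; ρ = a/2 = 0.5207
P₀ = 0.315168 (from M/M/c formula)
C(c,a) = [a^c/(c!(1−ρ))]·P₀ = [1.08459/(2·0.4793)]·0.315168
= 1.13147·0.315168 = 0.356604

Final: 0.356604


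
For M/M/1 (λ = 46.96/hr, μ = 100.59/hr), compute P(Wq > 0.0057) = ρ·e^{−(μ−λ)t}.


ρ = 46.96/100.59 = 0.4668
P(Wq > t) = ρ·e^{−(μ−λ)t} = 0.4668·e^{−0.3057}
= 0.4668·0.736614 = 0.343885

Final: 0.343885


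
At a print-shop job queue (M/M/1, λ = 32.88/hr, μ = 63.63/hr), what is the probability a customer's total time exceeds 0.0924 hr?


W ~ Exponential(μ−λ) for M/M/1.
μ − λ = 63.63 − 32.88 = 30.7500
P(W > t) = e^{−(μ−λ)t} = e^{−2.8413} = 0.058350

Final: 0.058350


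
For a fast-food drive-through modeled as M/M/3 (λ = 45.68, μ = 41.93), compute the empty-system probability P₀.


a = λ/μ = 45.68/41.93 = 1.0894; ρ = a/c = 0.3631
Σ_{k=0}^{2} a^k/k! (terms k=0..2) = 1.00000 + 1.08943 + 0.59343 = 2.68287
Tail: a^3/(3!(1−ρ)) = 1.29302/(6·0.6369) = 0.33839
P₀ = 1/(2.68287 + 0.33839) = 1/3.02125 = 0.330988

Final: 0.330988


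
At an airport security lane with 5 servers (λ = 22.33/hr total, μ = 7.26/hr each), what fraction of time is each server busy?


ρ = λ/(cμ) = 22.33/(5·7.26) = 22.33/36.30 = 0.6152

Final: 0.6152


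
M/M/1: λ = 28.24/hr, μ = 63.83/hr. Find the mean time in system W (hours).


W = 1/(μ−λ) = 1/(63.83 − 28.24) = 1/35.59 = 0.02810 hr

Final: 0.02810 hr


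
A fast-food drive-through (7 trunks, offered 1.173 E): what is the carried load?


B(7,1.173) = 0.0001876 (Erlang-B)
Carried load = a(1 − B) = 1.173·(1 − 0.0001876) = 1.173·0.999812 = 1.1728 E

Final: 1.1728 Erlangs


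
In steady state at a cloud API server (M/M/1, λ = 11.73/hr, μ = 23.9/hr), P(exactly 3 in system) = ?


ρ = 11.73/23.9 = 0.4908
P_n = (1−ρ)·ρ^n = (1 − 0.4908)·0.4908^3 = 0.5092·0.118223 = 0.060200

Final: 0.060200


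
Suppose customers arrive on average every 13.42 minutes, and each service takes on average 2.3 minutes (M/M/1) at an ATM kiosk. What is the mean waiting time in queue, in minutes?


λ = 60/13.42 = 4.4709 /hr
μ = 60/2.3 = 26.0870 /hr
ρ = λ/μ = 4.4709/26.0870 = 0.1714
Wq = ρ/(μ−λ) = 0.1714/(26.0870−4.4709) = 0.007929 hr
In minutes: 0.007929·60 = 0.4757 min

Final: 0.4757 min


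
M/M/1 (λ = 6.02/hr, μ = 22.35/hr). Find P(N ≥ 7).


ρ = 6.02/22.35 = 0.2694
P(N ≥ n) = ρ^n = 0.2694^7 = 0.0001029

Final: 0.0001029


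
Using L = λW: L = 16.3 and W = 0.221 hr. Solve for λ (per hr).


λ = L/W = 16.3/0.221 = 73.7557 /hr

Final: 73.7557 /hr


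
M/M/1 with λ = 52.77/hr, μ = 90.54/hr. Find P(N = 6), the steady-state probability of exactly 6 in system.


ρ = 52.77/90.54 = 0.5828
P_n = (1−ρ)·ρ^n = (1 − 0.5828)·0.5828^6 = 0.4172·0.039199 = 0.016353

Final: 0.016353


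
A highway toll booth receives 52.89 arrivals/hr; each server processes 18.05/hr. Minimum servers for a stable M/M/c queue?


Stability requires cμ > λ ⇔ c > λ/μ.
λ/μ = 52.89/18.05 = 2.9302
Minimum integer c = ⌊2.9302⌋ + 1 = 3
Check: 3·18.05 = 54.15 > 52.89, while 2·18.05 = 36.10 ≤ 52.89

Final: 3 servers


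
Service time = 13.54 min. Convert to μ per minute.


μ = 1/(service time) in consistent units.
1 minute = 1 min, so μ = 1/13.54 = 0.07386 per minute

Final: 0.07386 /min


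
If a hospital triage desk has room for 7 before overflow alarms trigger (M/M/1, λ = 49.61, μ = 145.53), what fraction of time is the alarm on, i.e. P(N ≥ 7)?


ρ = 49.61/145.53 = 0.3409
P(N ≥ n) = ρ^n = 0.3409^7 = 0.0005350

Final: 0.0005350


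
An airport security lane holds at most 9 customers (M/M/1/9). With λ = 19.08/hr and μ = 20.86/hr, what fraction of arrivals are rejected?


ρ = λ/μ = 19.08/20.86 = 0.9147
P_K = (1−ρ)ρ^K/(1−ρ^(K+1)) = (0.08533·0.448102)/(1 − 0.409865)
= 0.038237/0.590135 = 0.064793

Final: 0.064793


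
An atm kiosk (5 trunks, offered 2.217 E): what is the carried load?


B(5,2.217) = 0.049904 (Erlang-B)
Carried load = a(1 − B) = 2.217·(1 − 0.049904) = 2.217·0.950096 = 2.1064 E

Final: 2.1064 Erlangs


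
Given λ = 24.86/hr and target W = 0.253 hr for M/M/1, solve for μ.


W = 1/(μ−λ) ⇒ μ − λ = 1/W = 1/0.253 = 3.9526
μ = λ + 1/W = 24.86 + 3.9526 = 28.8126 per hr

Final: 28.8126 /hr


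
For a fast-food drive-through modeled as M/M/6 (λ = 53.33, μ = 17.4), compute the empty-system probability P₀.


a = λ/μ = 53.33/17.4 = 3.0649; ρ = a/c = 0.5108
Σ_{k=0}^{5} a^k/k! (terms k=0..5) = 1.00000 + 3.06494 + 4.69694 + 4.79861 + 3.67687 + 2.25388 = 19.49124
Tail: a^6/(6!(1−ρ)) = 828.96083/(720·0.4892) = 2.35362
P₀ = 1/(19.49124 + 2.35362) = 1/21.84486 = 0.045777

Final: 0.045777


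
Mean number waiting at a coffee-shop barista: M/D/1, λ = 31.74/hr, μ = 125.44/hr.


ρ = 31.74/125.44 = 0.2530
M/D/1: Lq = ρ²/(2(1−ρ)) = 0.06402/(2·0.7470) = 0.04286

Final: 0.04286


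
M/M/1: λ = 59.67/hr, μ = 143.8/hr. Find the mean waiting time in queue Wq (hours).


ρ = 59.67/143.8 = 0.4150
Wq = ρ/(μ−λ) = 0.4150/(143.8 − 59.67) = 0.4150/84.13 = 0.004932 hr

Final: 0.004932 hr


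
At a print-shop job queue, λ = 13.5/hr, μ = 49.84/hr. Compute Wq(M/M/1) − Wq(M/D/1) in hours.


ρ = 13.5/49.84 = 0.2709
Wq(M/M/1) = ρ/(μ−λ) = 0.2709/36.34 = 0.007454 hr
Wq(M/D/1) = ρ/(2(μ−λ)) = 0.003727 hr
Savings = 0.007454 − 0.003727 = 0.003727 hr

Final: 0.003727 hr


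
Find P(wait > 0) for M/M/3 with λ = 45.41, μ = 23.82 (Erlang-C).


a = λ/μ = 1.9064; ρ = a/3 = 0.6355
P₀ = 0.126724 (from M/M/c formula)
C(c,a) = [a^c/(c!(1−ρ))]·P₀ = [6.92834/(6·0.3645)]·0.126724
= 3.16762·0.126724 = 0.401415

Final: 0.401415


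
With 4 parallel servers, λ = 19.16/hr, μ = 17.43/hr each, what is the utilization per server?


ρ = λ/(cμ) = 19.16/(4·17.43) = 19.16/69.72 = 0.2748

Final: 0.2748


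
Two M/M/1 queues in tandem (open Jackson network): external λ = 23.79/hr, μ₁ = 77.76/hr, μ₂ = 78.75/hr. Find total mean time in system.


Each node sees arrival rate λ = 23.79/hr (tandem ⇒ throughput preserved).
W₁ = 1/(μ₁−λ) = 1/(77.76−23.79) = 0.01853 hr
W₂ = 1/(μ₂−λ) = 1/(78.75−23.79) = 0.01820 hr
W_total = W₁ + W₂ = 0.01853 + 0.01820 = 0.03672 hr

Final: 0.03672 hr


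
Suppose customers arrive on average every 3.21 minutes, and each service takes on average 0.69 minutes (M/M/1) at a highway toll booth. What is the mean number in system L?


λ = 60/3.21 = 18.6916 /hr
μ = 60/0.69 = 86.9565 /hr
ρ = λ/μ = 18.6916/86.9565 = 0.2150
L = ρ/(1−ρ) = 0.2150/0.7850 = 0.2738

Final: 0.2738


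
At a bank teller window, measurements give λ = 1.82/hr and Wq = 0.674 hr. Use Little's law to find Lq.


Lq = λWq = 1.82·0.674 = 1.2267

Final: 1.2267


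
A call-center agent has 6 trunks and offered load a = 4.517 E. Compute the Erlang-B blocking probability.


B(c,a) = (a^c/c!) / Σ_{k=0}^{c} a^k/k!
a^6/6! = 11.796904
Σ terms (k=0..6): 1.00000 + 4.51700 + 10.20164 + 15.36028 + 17.34559 + 15.67001 + 11.79690 = 75.891424
B = 11.796904/75.891424 = 0.155444

Final: 0.155444


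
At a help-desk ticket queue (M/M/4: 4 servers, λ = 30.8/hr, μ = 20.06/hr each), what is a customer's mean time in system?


a = 1.5354; ρ = 0.3838; P₀ = 0.213074
Lq = P₀·a^c·ρ/(c!(1−ρ)²) = 0.04989
Wq = Lq/λ = 0.04989/30.8 = 0.001620 hr
W = Wq + 1/μ = 0.001620 + 0.04985 = 0.05147 hr

Final: 0.05147 hr


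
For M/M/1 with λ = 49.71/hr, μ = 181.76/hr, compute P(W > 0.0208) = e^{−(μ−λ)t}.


W ~ Exponential(μ−λ) for M/M/1.
μ − λ = 181.76 − 49.71 = 132.0500
P(W > t) = e^{−(μ−λ)t} = e^{−2.7466} = 0.064143

Final: 0.064143


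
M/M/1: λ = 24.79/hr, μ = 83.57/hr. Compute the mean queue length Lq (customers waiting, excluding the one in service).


ρ = 24.79/83.57 = 0.2966
Lq = ρ²/(1−ρ) = 0.08799/0.7034 = 0.1251

Final: 0.1251


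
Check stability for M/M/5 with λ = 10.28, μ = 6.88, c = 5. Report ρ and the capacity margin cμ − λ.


Total capacity cμ = 5·6.88 = 34.40/hr
ρ = λ/(cμ) = 10.28/34.40 = 0.2988
Stable ⇔ ρ < 1: YES
Spare capacity = cμ − λ = 34.40 − 10.28 = 24.12/hr

Final: ρ = 0.2988; stable; margin = 24.12/hr


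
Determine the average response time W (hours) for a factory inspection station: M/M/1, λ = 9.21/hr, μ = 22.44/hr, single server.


W = 1/(μ−λ) = 1/(22.44 − 9.21) = 1/13.23 = 0.07559 hr

Final: 0.07559 hr


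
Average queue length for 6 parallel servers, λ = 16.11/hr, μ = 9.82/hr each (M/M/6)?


a = λ/μ = 1.6405; ρ = a/6 = 0.2734
P₀ = 0.193792
Lq = P₀·a^c·ρ / (c!·(1−ρ)²) = 0.193792·19.49415·0.2734/(720·0.52792)
= 0.002718

Final: 0.002718


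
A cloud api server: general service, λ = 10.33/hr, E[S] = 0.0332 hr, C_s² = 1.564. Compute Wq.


ρ = λ·E[S] = 10.33·0.0332 = 0.3430
E[S²] = E[S]²(1+C_s²) = 0.0332²·(1+1.564) = 0.002826
Wq = λ·E[S²]/(2(1−ρ)) = 10.33·0.002826/(2·0.6570) = 0.02222 hr

Final: 0.02222 hr


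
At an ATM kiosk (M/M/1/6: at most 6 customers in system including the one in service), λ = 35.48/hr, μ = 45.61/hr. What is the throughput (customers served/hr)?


ρ = 0.7779; P_K = (1−ρ)ρ^6/(1−ρ^7) = 0.059464
λ_eff = λ(1 − P_K) = 35.48·(1 − 0.059464) = 35.48·0.940536 = 33.3702 /hr

Final: 33.3702 /hr


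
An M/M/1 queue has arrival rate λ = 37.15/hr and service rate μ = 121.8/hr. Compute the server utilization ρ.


ρ = λ/μ = 37.15/121.8 = 0.3050

Final: 0.3050


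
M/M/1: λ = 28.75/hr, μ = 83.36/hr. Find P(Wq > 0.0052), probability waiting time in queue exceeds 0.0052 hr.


ρ = 28.75/83.36 = 0.3449
P(Wq > t) = ρ·e^{−(μ−λ)t} = 0.3449·e^{−0.2840}
= 0.3449·0.752788 = 0.259629

Final: 0.259629


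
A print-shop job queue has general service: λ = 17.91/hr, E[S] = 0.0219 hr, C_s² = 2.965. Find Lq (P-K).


ρ = λ·E[S] = 17.91·0.0219 = 0.3922
Lq = ρ²(1+C_s²)/(2(1−ρ)) = 0.1538·(1+2.965)/(2·0.6078)
= 0.1538·3.9650/1.2155 = 0.50183

Final: 0.50183


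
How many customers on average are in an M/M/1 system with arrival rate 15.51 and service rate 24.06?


ρ = λ/μ = 15.51/24.06 = 0.6446
L = ρ/(1−ρ) = 0.6446/(1 − 0.6446) = 0.6446/0.3554 = 1.8140

Final: 1.8140


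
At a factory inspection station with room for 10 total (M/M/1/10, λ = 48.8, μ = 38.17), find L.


ρ = 48.8/38.17 = 1.2785
L = ρ[1 − (K+1)ρ^K + Kρ^(K+1)] / [(1−ρ)(1−ρ^(K+1))]
Numerator: 1.2785·(1 − 11·11.667468 + 10·14.916752) = 27.903546
Denominator: (-0.2785)·(-13.916752) = 3.875690
L = 27.903546/3.875690 = 7.1996

Final: 7.1996


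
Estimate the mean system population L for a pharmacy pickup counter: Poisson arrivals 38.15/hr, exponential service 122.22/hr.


ρ = λ/μ = 38.15/122.22 = 0.3121
L = ρ/(1−ρ) = 0.3121/(1 − 0.3121) = 0.3121/0.6879 = 0.4538

Final: 0.4538


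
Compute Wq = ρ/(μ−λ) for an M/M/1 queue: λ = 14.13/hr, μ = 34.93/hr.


ρ = 14.13/34.93 = 0.4045
Wq = ρ/(μ−λ) = 0.4045/(34.93 − 14.13) = 0.4045/20.80 = 0.01945 hr

Final: 0.01945 hr


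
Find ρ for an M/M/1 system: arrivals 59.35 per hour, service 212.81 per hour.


ρ = λ/μ = 59.35/212.81 = 0.2789

Final: 0.2789


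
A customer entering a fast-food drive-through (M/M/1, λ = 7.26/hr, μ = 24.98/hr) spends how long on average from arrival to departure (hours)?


W = 1/(μ−λ) = 1/(24.98 − 7.26) = 1/17.72 = 0.05643 hr

Final: 0.05643 hr


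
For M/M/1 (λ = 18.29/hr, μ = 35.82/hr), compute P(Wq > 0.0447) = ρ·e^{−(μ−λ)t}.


ρ = 18.29/35.82 = 0.5106
P(Wq > t) = ρ·e^{−(μ−λ)t} = 0.5106·e^{−0.7836}
= 0.5106·0.456763 = 0.233227

Final: 0.233227


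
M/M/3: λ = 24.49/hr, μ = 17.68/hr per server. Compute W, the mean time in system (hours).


a = 1.3852; ρ = 0.4617; P₀ = 0.239953
Lq = P₀·a^c·ρ/(c!(1−ρ)²) = 0.16938
Wq = Lq/λ = 0.16938/24.49 = 0.006916 hr
W = Wq + 1/μ = 0.006916 + 0.05656 = 0.06348 hr

Final: 0.06348 hr


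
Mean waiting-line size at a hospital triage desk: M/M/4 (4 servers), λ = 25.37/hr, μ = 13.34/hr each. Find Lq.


a = λ/μ = 1.9018; ρ = a/4 = 0.4754
P₀ = 0.145017
Lq = P₀·a^c·ρ / (c!·(1−ρ)²) = 0.145017·13.08153·0.4754/(24·0.27515)
= 0.13658

Final: 0.13658


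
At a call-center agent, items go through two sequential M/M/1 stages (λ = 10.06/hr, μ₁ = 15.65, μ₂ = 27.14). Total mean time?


Each node sees arrival rate λ = 10.06/hr (tandem ⇒ throughput preserved).
W₁ = 1/(μ₁−λ) = 1/(15.65−10.06) = 0.17889 hr
W₂ = 1/(μ₂−λ) = 1/(27.14−10.06) = 0.05855 hr
W_total = W₁ + W₂ = 0.17889 + 0.05855 = 0.23744 hr

Final: 0.23744 hr


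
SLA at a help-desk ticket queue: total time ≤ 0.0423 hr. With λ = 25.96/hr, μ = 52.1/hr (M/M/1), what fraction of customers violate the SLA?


W ~ Exponential(μ−λ) for M/M/1.
μ − λ = 52.1 − 25.96 = 26.1400
P(W > t) = e^{−(μ−λ)t} = e^{−1.1057} = 0.330972

Final: 0.330972


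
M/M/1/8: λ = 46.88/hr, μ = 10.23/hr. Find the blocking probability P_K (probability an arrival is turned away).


ρ = λ/μ = 46.88/10.23 = 4.5826
P_K = (1−ρ)ρ^K/(1−ρ^(K+1)) = (-3.5826·194489.318431)/(1 − 891266.788667)
= -696777.470235/-891265.788667 = 0.781784

Final: 0.781784


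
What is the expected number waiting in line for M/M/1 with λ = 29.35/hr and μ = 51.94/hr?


ρ = 29.35/51.94 = 0.5651
Lq = ρ²/(1−ρ) = 0.3193/0.4349 = 0.7342

Final: 0.7342


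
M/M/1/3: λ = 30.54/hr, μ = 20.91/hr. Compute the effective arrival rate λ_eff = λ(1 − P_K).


ρ = 1.4605; P_K = (1−ρ)ρ^3/(1−ρ^4) = 0.404135
λ_eff = λ(1 − P_K) = 30.54·(1 − 0.404135) = 30.54·0.595865 = 18.1977 /hr

Final: 18.1977 /hr


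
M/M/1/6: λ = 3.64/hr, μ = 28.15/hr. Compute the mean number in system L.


ρ = 3.64/28.15 = 0.1293
L = ρ[1 − (K+1)ρ^K + Kρ^(K+1)] / [(1−ρ)(1−ρ^(K+1))]
Numerator: 0.1293·(1 − 7·0.000004675 + 6·0.0000006045) = 0.129304
Denominator: (0.8707)·(0.999999) = 0.870692
L = 0.129304/0.870692 = 0.1485

Final: 0.1485


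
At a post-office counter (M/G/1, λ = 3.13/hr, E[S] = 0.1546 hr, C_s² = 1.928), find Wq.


ρ = λ·E[S] = 3.13·0.1546 = 0.4839
E[S²] = E[S]²(1+C_s²) = 0.1546²·(1+1.928) = 0.069983
Wq = λ·E[S²]/(2(1−ρ)) = 3.13·0.069983/(2·0.5161) = 0.21221 hr

Final: 0.21221 hr


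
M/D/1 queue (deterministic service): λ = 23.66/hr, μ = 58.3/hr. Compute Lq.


ρ = 23.66/58.3 = 0.4058
M/D/1: Lq = ρ²/(2(1−ρ)) = 0.1647/(2·0.5942) = 0.13860

Final: 0.13860


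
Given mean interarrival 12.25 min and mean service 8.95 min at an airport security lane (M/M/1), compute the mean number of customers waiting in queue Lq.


λ = 60/12.25 = 4.8980 /hr
μ = 60/8.95 = 6.7039 /hr
ρ = λ/μ = 4.8980/6.7039 = 0.7306
Lq = ρ²/(1−ρ) = 0.5338/0.2694 = 1.9815

Final: 1.9815


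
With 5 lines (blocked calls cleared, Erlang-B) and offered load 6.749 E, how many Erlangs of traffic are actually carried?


B(5,6.749) = 0.409580 (Erlang-B)
Carried load = a(1 − B) = 6.749·(1 − 0.409580) = 6.749·0.590420 = 3.9847 E

Final: 3.9847 Erlangs


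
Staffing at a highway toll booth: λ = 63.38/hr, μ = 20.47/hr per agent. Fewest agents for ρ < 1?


Stability requires cμ > λ ⇔ c > λ/μ.
λ/μ = 63.38/20.47 = 3.0962
Minimum integer c = ⌊3.0962⌋ + 1 = 4
Check: 4·20.47 = 81.88 > 63.38, while 3·20.47 = 61.41 ≤ 63.38

Final: 4 servers


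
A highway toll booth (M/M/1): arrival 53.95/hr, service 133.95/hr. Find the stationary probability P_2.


ρ = 53.95/133.95 = 0.4028
P_n = (1−ρ)·ρ^n = (1 − 0.4028)·0.4028^2 = 0.5972·0.162217 = 0.096882

Final: 0.096882


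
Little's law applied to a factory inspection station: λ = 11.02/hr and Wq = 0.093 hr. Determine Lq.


Lq = λWq = 11.02·0.093 = 1.0249

Final: 1.0249


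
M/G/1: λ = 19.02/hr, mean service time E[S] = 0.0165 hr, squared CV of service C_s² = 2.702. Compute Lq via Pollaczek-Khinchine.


ρ = λ·E[S] = 19.02·0.0165 = 0.3138
Lq = ρ²(1+C_s²)/(2(1−ρ)) = 0.09849·(1+2.702)/(2·0.6862)
= 0.09849·3.7020/1.3723 = 0.26568

Final: 0.26568


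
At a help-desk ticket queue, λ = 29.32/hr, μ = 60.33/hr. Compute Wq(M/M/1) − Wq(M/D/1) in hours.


ρ = 29.32/60.33 = 0.4860
Wq(M/M/1) = ρ/(μ−λ) = 0.4860/31.01 = 0.01567 hr
Wq(M/D/1) = ρ/(2(μ−λ)) = 0.007836 hr
Savings = 0.01567 − 0.007836 = 0.007836 hr

Final: 0.007836 hr


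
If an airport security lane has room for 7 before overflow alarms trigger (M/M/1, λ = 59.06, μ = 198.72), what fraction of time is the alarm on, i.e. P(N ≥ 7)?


ρ = 59.06/198.72 = 0.2972
P(N ≥ n) = ρ^n = 0.2972^7 = 0.0002048

Final: 0.0002048


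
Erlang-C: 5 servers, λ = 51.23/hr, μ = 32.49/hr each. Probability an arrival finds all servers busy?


a = λ/μ = 1.5768; ρ = a/5 = 0.3154
P₀ = 0.206206 (from M/M/c formula)
C(c,a) = [a^c/(c!(1−ρ))]·P₀ = [9.74705/(120·0.6846)]·0.206206
= 0.11864·0.206206 = 0.024464

Final: 0.024464


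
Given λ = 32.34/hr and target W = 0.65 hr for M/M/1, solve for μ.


W = 1/(μ−λ) ⇒ μ − λ = 1/W = 1/0.65 = 1.5385
μ = λ + 1/W = 32.34 + 1.5385 = 33.8785 per hr

Final: 33.8785 /hr


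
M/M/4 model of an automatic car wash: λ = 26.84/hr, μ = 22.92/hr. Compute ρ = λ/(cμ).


ρ = λ/(cμ) = 26.84/(4·22.92) = 26.84/91.68 = 0.2928

Final: 0.2928


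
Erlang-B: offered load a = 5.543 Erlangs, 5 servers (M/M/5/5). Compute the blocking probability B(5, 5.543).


B(c,a) = (a^c/c!) / Σ_{k=0}^{c} a^k/k!
a^5/5! = 43.605688
Σ terms (k=0..5): 1.00000 + 5.54300 + 15.36242 + 28.38464 + 39.33401 + 43.60569 = 133.229767
B = 43.605688/133.229767 = 0.327297

Final: 0.327297


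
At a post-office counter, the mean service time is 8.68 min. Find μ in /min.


μ = 1/(service time) in consistent units.
1 minute = 1 min, so μ = 1/8.68 = 0.1152 per minute

Final: 0.1152 /min


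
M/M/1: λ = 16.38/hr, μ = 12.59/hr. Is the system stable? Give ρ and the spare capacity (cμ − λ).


Total capacity cμ = 1·12.59 = 12.59/hr
ρ = λ/(cμ) = 16.38/12.59 = 1.3010
Stable ⇔ ρ < 1: NO
Spare capacity = cμ − λ = 12.59 − 16.38 = -3.79/hr

Final: ρ = 1.3010; unstable; margin = -3.79/hr


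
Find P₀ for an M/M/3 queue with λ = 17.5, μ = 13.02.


a = λ/μ = 17.5/13.02 = 1.3441; ρ = a/c = 0.4480
Σ_{k=0}^{2} a^k/k! (terms k=0..2) = 1.00000 + 1.34409 + 0.90328 = 3.24737
Tail: a^3/(3!(1−ρ)) = 2.42818/(6·0.5520) = 0.73318
P₀ = 1/(3.24737 + 0.73318) = 1/3.98055 = 0.251221

Final: 0.251221


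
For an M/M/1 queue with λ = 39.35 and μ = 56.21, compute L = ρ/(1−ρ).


ρ = λ/μ = 39.35/56.21 = 0.7001
L = ρ/(1−ρ) = 0.7001/(1 − 0.7001) = 0.7001/0.2999 = 2.3339

Final: 2.3339


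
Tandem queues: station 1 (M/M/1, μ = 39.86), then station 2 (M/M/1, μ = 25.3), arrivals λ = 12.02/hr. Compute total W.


Each node sees arrival rate λ = 12.02/hr (tandem ⇒ throughput preserved).
W₁ = 1/(μ₁−λ) = 1/(39.86−12.02) = 0.03592 hr
W₂ = 1/(μ₂−λ) = 1/(25.3−12.02) = 0.07530 hr
W_total = W₁ + W₂ = 0.03592 + 0.07530 = 0.11122 hr

Final: 0.11122 hr


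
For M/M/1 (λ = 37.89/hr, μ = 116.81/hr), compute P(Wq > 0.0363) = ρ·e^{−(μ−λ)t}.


ρ = 37.89/116.81 = 0.3244
P(Wq > t) = ρ·e^{−(μ−λ)t} = 0.3244·e^{−2.8648}
= 0.3244·0.056995 = 0.018488

Final: 0.018488


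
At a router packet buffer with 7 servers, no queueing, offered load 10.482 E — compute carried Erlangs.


B(7,10.482) = 0.429909 (Erlang-B)
Carried load = a(1 − B) = 10.482·(1 − 0.429909) = 10.482·0.570091 = 5.9757 E

Final: 5.9757 Erlangs


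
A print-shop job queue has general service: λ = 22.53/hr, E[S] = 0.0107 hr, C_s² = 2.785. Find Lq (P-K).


ρ = λ·E[S] = 22.53·0.0107 = 0.2411
Lq = ρ²(1+C_s²)/(2(1−ρ)) = 0.05812·(1+2.785)/(2·0.7589)
= 0.05812·3.7850/1.5179 = 0.14492

Final: 0.14492
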